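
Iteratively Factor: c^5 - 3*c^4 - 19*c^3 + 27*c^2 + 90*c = (c - 5)*(c^4 + 2*c^3 - 9*c^2 - 18*c) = (c - 5)*(c + 3)*(c^3 - c^2 - 6*c) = (c - 5)*(c + 2)*(c + 3)*(c^2 - 3*c) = c*(c - 5)*(c + 2)*(c + 3)*(c - 3)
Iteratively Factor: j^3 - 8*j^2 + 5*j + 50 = (j + 2)*(j^2 - 10*j + 25) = (j - 5)*(j + 2)*(j - 5)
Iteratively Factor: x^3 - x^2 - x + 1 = (x - 1)*(x^2 - 1) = (x - 1)^2*(x + 1)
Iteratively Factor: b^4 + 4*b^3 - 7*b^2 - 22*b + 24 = (b - 1)*(b^3 + 5*b^2 - 2*b - 24) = (b - 1)*(b + 4)*(b^2 + b - 6) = (b - 2)*(b - 1)*(b + 4)*(b + 3)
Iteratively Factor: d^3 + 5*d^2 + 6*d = (d + 2)*(d^2 + 3*d) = d*(d + 2)*(d + 3)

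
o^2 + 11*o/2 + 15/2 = (o + 5/2)*(o + 3)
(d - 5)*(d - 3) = d^2 - 8*d + 15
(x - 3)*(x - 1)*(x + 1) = x^3 - 3*x^2 - x + 3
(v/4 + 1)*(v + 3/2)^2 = v^3/4 + 7*v^2/4 + 57*v/16 + 9/4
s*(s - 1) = s^2 - s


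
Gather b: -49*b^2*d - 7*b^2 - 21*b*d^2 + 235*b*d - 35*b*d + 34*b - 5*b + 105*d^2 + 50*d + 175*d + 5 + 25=b^2*(-49*d - 7) + b*(-21*d^2 + 200*d + 29) + 105*d^2 + 225*d + 30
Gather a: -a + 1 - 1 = -a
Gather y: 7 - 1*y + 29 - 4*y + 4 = 40 - 5*y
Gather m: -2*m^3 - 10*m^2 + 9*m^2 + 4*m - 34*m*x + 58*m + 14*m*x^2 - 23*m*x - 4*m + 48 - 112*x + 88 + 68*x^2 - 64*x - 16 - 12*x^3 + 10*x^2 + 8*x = -2*m^3 - m^2 + m*(14*x^2 - 57*x + 58) - 12*x^3 + 78*x^2 - 168*x + 120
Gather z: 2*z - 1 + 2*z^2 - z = 2*z^2 + z - 1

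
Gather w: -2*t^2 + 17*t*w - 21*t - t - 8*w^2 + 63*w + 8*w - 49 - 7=-2*t^2 - 22*t - 8*w^2 + w*(17*t + 71) - 56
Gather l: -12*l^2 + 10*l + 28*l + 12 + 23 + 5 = -12*l^2 + 38*l + 40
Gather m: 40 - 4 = 36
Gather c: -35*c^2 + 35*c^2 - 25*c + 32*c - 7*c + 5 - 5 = 0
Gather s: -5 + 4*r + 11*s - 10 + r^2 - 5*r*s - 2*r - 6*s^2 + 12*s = r^2 + 2*r - 6*s^2 + s*(23 - 5*r) - 15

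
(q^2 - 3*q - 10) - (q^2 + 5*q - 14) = 4 - 8*q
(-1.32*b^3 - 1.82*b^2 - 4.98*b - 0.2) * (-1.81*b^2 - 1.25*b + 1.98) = 2.3892*b^5 + 4.9442*b^4 + 8.6752*b^3 + 2.9834*b^2 - 9.6104*b - 0.396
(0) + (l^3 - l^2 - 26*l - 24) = l^3 - l^2 - 26*l - 24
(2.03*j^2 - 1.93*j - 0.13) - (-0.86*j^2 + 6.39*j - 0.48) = 2.89*j^2 - 8.32*j + 0.35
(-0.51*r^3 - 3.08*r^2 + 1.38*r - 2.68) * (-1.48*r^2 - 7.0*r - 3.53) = 0.7548*r^5 + 8.1284*r^4 + 21.3179*r^3 + 5.1788*r^2 + 13.8886*r + 9.4604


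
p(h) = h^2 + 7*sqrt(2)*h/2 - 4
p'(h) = 2*h + 7*sqrt(2)/2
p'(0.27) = 5.49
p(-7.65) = 16.66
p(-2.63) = -10.10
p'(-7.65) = -10.35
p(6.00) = 61.70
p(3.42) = 24.62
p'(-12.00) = -19.05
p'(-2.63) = -0.31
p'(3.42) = 11.79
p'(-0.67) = 3.61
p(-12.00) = 80.60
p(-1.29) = -8.72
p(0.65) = -0.36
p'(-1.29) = 2.37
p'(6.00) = 16.95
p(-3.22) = -9.57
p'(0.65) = 6.25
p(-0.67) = -6.87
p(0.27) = -2.59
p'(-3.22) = -1.49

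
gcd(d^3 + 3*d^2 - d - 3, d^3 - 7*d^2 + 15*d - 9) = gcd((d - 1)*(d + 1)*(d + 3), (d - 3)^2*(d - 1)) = d - 1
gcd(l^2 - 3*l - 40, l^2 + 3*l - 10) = l + 5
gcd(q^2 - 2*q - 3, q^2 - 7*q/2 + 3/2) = q - 3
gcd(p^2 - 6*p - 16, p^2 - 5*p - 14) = p + 2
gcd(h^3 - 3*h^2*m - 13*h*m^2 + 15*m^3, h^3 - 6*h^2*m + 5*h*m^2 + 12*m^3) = 1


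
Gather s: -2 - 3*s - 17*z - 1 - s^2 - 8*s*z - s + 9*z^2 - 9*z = -s^2 + s*(-8*z - 4) + 9*z^2 - 26*z - 3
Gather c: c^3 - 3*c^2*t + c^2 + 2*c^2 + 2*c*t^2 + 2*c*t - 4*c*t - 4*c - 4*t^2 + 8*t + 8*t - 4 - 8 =c^3 + c^2*(3 - 3*t) + c*(2*t^2 - 2*t - 4) - 4*t^2 + 16*t - 12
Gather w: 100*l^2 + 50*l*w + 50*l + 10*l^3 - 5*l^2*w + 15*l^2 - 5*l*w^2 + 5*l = 10*l^3 + 115*l^2 - 5*l*w^2 + 55*l + w*(-5*l^2 + 50*l)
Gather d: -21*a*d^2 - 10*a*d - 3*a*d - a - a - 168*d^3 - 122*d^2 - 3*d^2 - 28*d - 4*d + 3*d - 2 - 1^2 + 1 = -2*a - 168*d^3 + d^2*(-21*a - 125) + d*(-13*a - 29) - 2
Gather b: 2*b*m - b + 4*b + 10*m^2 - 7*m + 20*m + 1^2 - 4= b*(2*m + 3) + 10*m^2 + 13*m - 3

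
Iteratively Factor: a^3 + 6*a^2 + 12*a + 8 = (a + 2)*(a^2 + 4*a + 4) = (a + 2)^2*(a + 2)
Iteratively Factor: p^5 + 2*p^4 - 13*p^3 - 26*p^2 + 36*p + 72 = (p + 2)*(p^4 - 13*p^2 + 36) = (p - 3)*(p + 2)*(p^3 + 3*p^2 - 4*p - 12) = (p - 3)*(p + 2)^2*(p^2 + p - 6) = (p - 3)*(p - 2)*(p + 2)^2*(p + 3)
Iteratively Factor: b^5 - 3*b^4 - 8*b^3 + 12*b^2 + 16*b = (b)*(b^4 - 3*b^3 - 8*b^2 + 12*b + 16) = b*(b - 4)*(b^3 + b^2 - 4*b - 4) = b*(b - 4)*(b + 2)*(b^2 - b - 2) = b*(b - 4)*(b - 2)*(b + 2)*(b + 1)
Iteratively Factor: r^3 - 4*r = (r)*(r^2 - 4) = r*(r + 2)*(r - 2)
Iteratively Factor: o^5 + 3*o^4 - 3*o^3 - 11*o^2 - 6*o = (o + 1)*(o^4 + 2*o^3 - 5*o^2 - 6*o) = (o + 1)^2*(o^3 + o^2 - 6*o) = (o + 1)^2*(o + 3)*(o^2 - 2*o) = (o - 2)*(o + 1)^2*(o + 3)*(o)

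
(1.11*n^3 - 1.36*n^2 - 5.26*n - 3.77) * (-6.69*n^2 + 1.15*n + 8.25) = -7.4259*n^5 + 10.3749*n^4 + 42.7829*n^3 + 7.9523*n^2 - 47.7305*n - 31.1025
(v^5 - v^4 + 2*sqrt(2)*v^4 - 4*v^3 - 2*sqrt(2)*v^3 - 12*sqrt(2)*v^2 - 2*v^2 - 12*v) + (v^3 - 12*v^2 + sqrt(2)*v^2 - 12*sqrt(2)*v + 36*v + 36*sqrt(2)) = v^5 - v^4 + 2*sqrt(2)*v^4 - 3*v^3 - 2*sqrt(2)*v^3 - 11*sqrt(2)*v^2 - 14*v^2 - 12*sqrt(2)*v + 24*v + 36*sqrt(2)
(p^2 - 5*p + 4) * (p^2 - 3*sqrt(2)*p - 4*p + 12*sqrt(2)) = p^4 - 9*p^3 - 3*sqrt(2)*p^3 + 24*p^2 + 27*sqrt(2)*p^2 - 72*sqrt(2)*p - 16*p + 48*sqrt(2)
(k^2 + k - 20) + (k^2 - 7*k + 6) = 2*k^2 - 6*k - 14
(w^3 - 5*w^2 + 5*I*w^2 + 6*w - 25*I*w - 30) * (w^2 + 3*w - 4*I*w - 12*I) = w^5 - 2*w^4 + I*w^4 + 11*w^3 - 2*I*w^3 - 52*w^2 - 39*I*w^2 - 390*w + 48*I*w + 360*I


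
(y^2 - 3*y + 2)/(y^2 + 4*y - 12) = (y - 1)/(y + 6)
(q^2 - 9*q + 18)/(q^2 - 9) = (q - 6)/(q + 3)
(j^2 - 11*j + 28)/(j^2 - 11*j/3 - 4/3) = 3*(j - 7)/(3*j + 1)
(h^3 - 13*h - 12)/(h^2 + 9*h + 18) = (h^2 - 3*h - 4)/(h + 6)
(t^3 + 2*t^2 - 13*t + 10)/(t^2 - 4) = (t^2 + 4*t - 5)/(t + 2)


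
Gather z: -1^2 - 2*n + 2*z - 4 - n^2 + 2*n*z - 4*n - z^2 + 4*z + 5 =-n^2 - 6*n - z^2 + z*(2*n + 6)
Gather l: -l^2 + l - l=-l^2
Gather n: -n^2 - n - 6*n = -n^2 - 7*n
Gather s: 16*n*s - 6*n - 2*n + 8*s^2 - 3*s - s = -8*n + 8*s^2 + s*(16*n - 4)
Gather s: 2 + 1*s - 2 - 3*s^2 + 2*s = -3*s^2 + 3*s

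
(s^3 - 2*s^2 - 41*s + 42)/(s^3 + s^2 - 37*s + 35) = (s^2 - s - 42)/(s^2 + 2*s - 35)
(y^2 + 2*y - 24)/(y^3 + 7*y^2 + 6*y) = (y - 4)/(y*(y + 1))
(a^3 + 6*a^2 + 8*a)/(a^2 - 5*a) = (a^2 + 6*a + 8)/(a - 5)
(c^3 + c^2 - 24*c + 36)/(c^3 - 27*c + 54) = (c - 2)/(c - 3)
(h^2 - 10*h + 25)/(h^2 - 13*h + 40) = (h - 5)/(h - 8)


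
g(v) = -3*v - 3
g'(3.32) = -3.00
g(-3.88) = 8.64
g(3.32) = -12.96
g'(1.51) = -3.00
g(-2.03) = 3.09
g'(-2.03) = -3.00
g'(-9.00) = -3.00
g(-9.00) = 24.00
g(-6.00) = 15.00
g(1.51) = -7.53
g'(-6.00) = -3.00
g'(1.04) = -3.00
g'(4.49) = -3.00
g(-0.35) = -1.95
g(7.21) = -24.63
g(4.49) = -16.47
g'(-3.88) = -3.00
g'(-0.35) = -3.00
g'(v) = -3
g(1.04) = -6.12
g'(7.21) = -3.00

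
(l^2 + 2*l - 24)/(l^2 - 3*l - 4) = (l + 6)/(l + 1)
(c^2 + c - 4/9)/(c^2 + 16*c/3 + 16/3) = (c - 1/3)/(c + 4)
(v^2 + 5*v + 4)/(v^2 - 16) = (v + 1)/(v - 4)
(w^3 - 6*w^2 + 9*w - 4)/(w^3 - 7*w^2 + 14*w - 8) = (w - 1)/(w - 2)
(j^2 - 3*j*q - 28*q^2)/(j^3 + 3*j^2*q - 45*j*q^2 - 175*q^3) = (j + 4*q)/(j^2 + 10*j*q + 25*q^2)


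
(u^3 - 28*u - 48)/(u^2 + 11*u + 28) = (u^2 - 4*u - 12)/(u + 7)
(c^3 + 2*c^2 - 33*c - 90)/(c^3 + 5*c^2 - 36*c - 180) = (c + 3)/(c + 6)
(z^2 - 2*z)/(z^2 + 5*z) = (z - 2)/(z + 5)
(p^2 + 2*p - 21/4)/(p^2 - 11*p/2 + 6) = (p + 7/2)/(p - 4)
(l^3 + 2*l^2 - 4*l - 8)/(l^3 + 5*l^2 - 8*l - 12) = (l^2 + 4*l + 4)/(l^2 + 7*l + 6)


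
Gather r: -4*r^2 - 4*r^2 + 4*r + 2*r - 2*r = -8*r^2 + 4*r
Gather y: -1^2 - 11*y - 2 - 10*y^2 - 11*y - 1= -10*y^2 - 22*y - 4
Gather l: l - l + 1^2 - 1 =0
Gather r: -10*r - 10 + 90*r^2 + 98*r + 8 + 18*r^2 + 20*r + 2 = 108*r^2 + 108*r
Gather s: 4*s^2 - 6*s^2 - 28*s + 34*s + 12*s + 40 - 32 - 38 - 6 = -2*s^2 + 18*s - 36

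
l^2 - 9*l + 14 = (l - 7)*(l - 2)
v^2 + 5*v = v*(v + 5)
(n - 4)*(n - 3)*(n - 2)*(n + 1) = n^4 - 8*n^3 + 17*n^2 + 2*n - 24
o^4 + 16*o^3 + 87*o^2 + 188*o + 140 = (o + 2)^2*(o + 5)*(o + 7)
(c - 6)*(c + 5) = c^2 - c - 30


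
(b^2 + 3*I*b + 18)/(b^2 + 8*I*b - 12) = (b - 3*I)/(b + 2*I)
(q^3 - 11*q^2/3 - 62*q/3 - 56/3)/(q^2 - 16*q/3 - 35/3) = (3*q^2 + 10*q + 8)/(3*q + 5)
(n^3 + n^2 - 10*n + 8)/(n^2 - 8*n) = (n^3 + n^2 - 10*n + 8)/(n*(n - 8))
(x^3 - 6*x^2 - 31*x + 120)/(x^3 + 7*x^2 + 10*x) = (x^2 - 11*x + 24)/(x*(x + 2))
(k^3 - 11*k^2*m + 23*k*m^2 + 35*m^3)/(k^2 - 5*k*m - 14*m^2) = (k^2 - 4*k*m - 5*m^2)/(k + 2*m)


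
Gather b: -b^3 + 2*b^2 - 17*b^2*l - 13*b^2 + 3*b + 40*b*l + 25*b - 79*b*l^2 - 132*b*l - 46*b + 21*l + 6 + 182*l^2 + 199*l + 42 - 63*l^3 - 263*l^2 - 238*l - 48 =-b^3 + b^2*(-17*l - 11) + b*(-79*l^2 - 92*l - 18) - 63*l^3 - 81*l^2 - 18*l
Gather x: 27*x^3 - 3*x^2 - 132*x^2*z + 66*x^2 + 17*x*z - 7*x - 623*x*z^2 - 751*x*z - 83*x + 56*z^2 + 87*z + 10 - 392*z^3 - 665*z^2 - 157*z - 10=27*x^3 + x^2*(63 - 132*z) + x*(-623*z^2 - 734*z - 90) - 392*z^3 - 609*z^2 - 70*z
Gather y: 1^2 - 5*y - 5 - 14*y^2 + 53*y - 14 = -14*y^2 + 48*y - 18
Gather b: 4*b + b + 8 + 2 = 5*b + 10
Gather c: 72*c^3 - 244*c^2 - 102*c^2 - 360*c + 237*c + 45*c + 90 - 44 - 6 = 72*c^3 - 346*c^2 - 78*c + 40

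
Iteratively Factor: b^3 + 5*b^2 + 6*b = (b)*(b^2 + 5*b + 6) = b*(b + 2)*(b + 3)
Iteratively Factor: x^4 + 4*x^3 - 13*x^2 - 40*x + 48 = (x - 1)*(x^3 + 5*x^2 - 8*x - 48) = (x - 1)*(x + 4)*(x^2 + x - 12) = (x - 3)*(x - 1)*(x + 4)*(x + 4)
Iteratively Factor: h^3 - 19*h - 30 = (h + 2)*(h^2 - 2*h - 15) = (h - 5)*(h + 2)*(h + 3)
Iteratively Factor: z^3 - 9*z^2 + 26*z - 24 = (z - 3)*(z^2 - 6*z + 8) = (z - 3)*(z - 2)*(z - 4)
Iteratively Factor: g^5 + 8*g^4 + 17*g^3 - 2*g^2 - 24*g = (g)*(g^4 + 8*g^3 + 17*g^2 - 2*g - 24) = g*(g + 3)*(g^3 + 5*g^2 + 2*g - 8) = g*(g + 2)*(g + 3)*(g^2 + 3*g - 4) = g*(g - 1)*(g + 2)*(g + 3)*(g + 4)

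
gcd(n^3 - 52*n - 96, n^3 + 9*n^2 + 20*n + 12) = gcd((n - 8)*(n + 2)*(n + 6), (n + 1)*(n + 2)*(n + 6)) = n^2 + 8*n + 12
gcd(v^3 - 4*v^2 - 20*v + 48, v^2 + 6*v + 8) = v + 4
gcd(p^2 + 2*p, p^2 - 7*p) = p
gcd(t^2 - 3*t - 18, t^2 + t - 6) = t + 3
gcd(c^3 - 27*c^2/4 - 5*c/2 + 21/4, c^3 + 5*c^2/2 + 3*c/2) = c + 1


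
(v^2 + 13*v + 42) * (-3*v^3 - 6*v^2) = -3*v^5 - 45*v^4 - 204*v^3 - 252*v^2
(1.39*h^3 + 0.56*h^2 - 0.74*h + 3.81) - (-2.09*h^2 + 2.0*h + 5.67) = 1.39*h^3 + 2.65*h^2 - 2.74*h - 1.86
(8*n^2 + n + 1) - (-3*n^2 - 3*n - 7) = 11*n^2 + 4*n + 8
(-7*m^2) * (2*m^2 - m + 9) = -14*m^4 + 7*m^3 - 63*m^2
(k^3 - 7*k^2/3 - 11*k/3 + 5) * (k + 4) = k^4 + 5*k^3/3 - 13*k^2 - 29*k/3 + 20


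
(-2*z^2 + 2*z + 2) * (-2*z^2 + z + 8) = 4*z^4 - 6*z^3 - 18*z^2 + 18*z + 16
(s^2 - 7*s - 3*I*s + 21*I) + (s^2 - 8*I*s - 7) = 2*s^2 - 7*s - 11*I*s - 7 + 21*I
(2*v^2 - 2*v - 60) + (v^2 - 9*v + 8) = 3*v^2 - 11*v - 52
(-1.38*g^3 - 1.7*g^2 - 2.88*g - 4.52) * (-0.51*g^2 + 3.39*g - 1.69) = 0.7038*g^5 - 3.8112*g^4 - 1.962*g^3 - 4.585*g^2 - 10.4556*g + 7.6388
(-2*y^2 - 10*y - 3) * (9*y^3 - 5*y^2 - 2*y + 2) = -18*y^5 - 80*y^4 + 27*y^3 + 31*y^2 - 14*y - 6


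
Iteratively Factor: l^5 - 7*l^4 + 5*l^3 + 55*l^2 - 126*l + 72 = (l - 4)*(l^4 - 3*l^3 - 7*l^2 + 27*l - 18) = (l - 4)*(l - 2)*(l^3 - l^2 - 9*l + 9) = (l - 4)*(l - 3)*(l - 2)*(l^2 + 2*l - 3) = (l - 4)*(l - 3)*(l - 2)*(l - 1)*(l + 3)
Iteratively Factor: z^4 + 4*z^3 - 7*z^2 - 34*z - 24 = (z + 4)*(z^3 - 7*z - 6) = (z + 2)*(z + 4)*(z^2 - 2*z - 3) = (z - 3)*(z + 2)*(z + 4)*(z + 1)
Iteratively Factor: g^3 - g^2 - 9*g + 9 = (g - 3)*(g^2 + 2*g - 3) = (g - 3)*(g - 1)*(g + 3)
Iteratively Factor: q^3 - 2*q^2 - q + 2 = (q + 1)*(q^2 - 3*q + 2) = (q - 2)*(q + 1)*(q - 1)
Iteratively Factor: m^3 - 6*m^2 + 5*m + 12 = (m + 1)*(m^2 - 7*m + 12) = (m - 3)*(m + 1)*(m - 4)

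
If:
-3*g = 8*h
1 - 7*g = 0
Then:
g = 1/7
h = -3/56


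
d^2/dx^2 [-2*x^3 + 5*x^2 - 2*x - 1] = 10 - 12*x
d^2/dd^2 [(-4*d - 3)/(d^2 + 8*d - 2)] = 2*(-4*(d + 4)^2*(4*d + 3) + (12*d + 35)*(d^2 + 8*d - 2))/(d^2 + 8*d - 2)^3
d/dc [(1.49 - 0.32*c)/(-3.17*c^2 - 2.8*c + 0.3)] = (-1.0144*c^2 + 9.4466*c + 4.076)/(10.0489*c^4 + 17.752*c^3 + 5.938*c^2 - 1.68*c + 0.09)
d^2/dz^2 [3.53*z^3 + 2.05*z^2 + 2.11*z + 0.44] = 21.18*z + 4.1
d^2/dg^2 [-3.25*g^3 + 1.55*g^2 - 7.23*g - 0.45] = 3.1 - 19.5*g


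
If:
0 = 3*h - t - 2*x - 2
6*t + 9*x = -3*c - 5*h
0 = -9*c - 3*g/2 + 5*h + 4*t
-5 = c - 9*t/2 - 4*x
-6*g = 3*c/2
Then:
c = 15840/7049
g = -3960/7049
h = -2124/7049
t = 36810/7049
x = -28640/7049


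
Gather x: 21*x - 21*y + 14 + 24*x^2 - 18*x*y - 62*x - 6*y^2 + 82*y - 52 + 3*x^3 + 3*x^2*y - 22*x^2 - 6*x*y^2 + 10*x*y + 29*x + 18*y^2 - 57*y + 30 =3*x^3 + x^2*(3*y + 2) + x*(-6*y^2 - 8*y - 12) + 12*y^2 + 4*y - 8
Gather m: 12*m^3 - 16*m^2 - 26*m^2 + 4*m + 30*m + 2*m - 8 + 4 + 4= 12*m^3 - 42*m^2 + 36*m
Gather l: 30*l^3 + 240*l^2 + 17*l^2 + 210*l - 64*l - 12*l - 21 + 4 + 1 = 30*l^3 + 257*l^2 + 134*l - 16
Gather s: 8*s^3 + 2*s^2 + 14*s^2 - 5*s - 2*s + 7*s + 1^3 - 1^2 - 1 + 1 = 8*s^3 + 16*s^2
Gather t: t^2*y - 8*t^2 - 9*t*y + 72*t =t^2*(y - 8) + t*(72 - 9*y)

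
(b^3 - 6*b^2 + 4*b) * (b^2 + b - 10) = b^5 - 5*b^4 - 12*b^3 + 64*b^2 - 40*b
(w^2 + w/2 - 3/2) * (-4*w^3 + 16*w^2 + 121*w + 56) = -4*w^5 + 14*w^4 + 135*w^3 + 185*w^2/2 - 307*w/2 - 84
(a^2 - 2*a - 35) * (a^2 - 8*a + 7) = a^4 - 10*a^3 - 12*a^2 + 266*a - 245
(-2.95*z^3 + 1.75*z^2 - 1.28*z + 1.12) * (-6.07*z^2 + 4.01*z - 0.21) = 17.9065*z^5 - 22.452*z^4 + 15.4066*z^3 - 12.2987*z^2 + 4.76*z - 0.2352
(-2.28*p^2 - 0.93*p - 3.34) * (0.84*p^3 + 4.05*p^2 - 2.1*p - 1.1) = -1.9152*p^5 - 10.0152*p^4 - 1.7841*p^3 - 9.066*p^2 + 8.037*p + 3.674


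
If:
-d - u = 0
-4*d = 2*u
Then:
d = 0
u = 0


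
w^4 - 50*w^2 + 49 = (w - 7)*(w - 1)*(w + 1)*(w + 7)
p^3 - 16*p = p*(p - 4)*(p + 4)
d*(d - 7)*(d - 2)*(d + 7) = d^4 - 2*d^3 - 49*d^2 + 98*d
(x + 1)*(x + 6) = x^2 + 7*x + 6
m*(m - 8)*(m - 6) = m^3 - 14*m^2 + 48*m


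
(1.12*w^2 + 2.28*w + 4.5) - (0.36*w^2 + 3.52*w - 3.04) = 0.76*w^2 - 1.24*w + 7.54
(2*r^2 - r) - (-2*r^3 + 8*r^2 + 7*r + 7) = 2*r^3 - 6*r^2 - 8*r - 7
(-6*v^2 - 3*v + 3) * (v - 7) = -6*v^3 + 39*v^2 + 24*v - 21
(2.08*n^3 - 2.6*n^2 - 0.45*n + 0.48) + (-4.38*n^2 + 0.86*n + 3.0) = 2.08*n^3 - 6.98*n^2 + 0.41*n + 3.48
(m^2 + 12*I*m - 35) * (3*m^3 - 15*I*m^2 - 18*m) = 3*m^5 + 21*I*m^4 + 57*m^3 + 309*I*m^2 + 630*m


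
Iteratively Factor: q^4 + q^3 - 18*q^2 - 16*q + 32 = (q - 4)*(q^3 + 5*q^2 + 2*q - 8) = (q - 4)*(q + 4)*(q^2 + q - 2) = (q - 4)*(q - 1)*(q + 4)*(q + 2)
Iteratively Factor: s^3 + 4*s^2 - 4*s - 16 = (s - 2)*(s^2 + 6*s + 8) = (s - 2)*(s + 2)*(s + 4)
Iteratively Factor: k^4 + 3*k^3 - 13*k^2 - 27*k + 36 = (k - 3)*(k^3 + 6*k^2 + 5*k - 12) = (k - 3)*(k + 3)*(k^2 + 3*k - 4) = (k - 3)*(k - 1)*(k + 3)*(k + 4)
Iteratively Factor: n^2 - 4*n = (n)*(n - 4)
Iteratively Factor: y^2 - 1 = (y - 1)*(y + 1)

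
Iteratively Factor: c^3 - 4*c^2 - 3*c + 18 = (c - 3)*(c^2 - c - 6) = (c - 3)^2*(c + 2)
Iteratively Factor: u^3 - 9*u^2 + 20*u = (u - 4)*(u^2 - 5*u) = (u - 5)*(u - 4)*(u)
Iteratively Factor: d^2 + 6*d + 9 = (d + 3)*(d + 3)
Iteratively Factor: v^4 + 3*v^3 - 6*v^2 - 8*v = (v + 4)*(v^3 - v^2 - 2*v) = (v + 1)*(v + 4)*(v^2 - 2*v) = (v - 2)*(v + 1)*(v + 4)*(v)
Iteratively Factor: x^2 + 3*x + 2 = (x + 1)*(x + 2)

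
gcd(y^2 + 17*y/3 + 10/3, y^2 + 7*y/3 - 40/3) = y + 5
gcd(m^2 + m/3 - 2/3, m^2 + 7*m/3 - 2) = m - 2/3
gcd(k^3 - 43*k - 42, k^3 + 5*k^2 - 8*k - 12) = k^2 + 7*k + 6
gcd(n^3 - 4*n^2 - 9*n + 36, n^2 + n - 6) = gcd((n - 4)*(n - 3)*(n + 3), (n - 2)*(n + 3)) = n + 3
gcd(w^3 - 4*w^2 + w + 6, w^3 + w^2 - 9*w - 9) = w^2 - 2*w - 3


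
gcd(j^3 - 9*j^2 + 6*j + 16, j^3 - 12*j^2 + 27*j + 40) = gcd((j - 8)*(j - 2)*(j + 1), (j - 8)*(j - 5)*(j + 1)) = j^2 - 7*j - 8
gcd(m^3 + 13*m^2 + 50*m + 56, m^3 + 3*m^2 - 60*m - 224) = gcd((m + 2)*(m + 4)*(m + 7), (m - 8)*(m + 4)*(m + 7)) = m^2 + 11*m + 28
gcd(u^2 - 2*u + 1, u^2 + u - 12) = 1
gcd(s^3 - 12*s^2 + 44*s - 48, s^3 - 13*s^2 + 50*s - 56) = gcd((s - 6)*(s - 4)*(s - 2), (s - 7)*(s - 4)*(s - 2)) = s^2 - 6*s + 8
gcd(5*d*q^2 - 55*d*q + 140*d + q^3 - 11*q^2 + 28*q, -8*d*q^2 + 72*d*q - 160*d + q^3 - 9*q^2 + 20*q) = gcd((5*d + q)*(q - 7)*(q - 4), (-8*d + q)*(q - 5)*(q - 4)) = q - 4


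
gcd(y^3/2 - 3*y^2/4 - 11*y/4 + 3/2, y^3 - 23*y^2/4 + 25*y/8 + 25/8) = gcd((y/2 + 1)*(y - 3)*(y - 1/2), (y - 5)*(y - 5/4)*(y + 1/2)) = 1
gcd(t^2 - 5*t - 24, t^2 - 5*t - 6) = 1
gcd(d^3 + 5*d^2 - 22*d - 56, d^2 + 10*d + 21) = d + 7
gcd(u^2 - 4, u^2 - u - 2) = u - 2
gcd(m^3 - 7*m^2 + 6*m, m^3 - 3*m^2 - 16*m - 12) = m - 6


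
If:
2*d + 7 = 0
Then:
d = -7/2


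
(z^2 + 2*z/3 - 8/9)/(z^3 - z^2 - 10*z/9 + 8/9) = (3*z + 4)/(3*z^2 - z - 4)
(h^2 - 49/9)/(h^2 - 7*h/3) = (h + 7/3)/h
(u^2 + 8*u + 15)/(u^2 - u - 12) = (u + 5)/(u - 4)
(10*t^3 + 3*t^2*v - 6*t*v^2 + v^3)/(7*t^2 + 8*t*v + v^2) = (10*t^2 - 7*t*v + v^2)/(7*t + v)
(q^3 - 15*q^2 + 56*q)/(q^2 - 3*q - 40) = q*(q - 7)/(q + 5)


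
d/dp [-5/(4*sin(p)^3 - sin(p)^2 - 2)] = 10*(6*sin(p) - 1)*sin(p)*cos(p)/(-4*sin(p)^3 + sin(p)^2 + 2)^2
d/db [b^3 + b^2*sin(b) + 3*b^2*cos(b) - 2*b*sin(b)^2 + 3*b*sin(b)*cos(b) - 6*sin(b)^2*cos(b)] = -3*b^2*sin(b) + b^2*cos(b) + 3*b^2 + 2*b*sin(b) - 2*b*sin(2*b) + 6*b*cos(b) + 3*b*cos(2*b) + 3*sin(b)/2 + 3*sin(2*b)/2 - 9*sin(3*b)/2 + cos(2*b) - 1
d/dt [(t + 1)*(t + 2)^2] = (t + 2)*(3*t + 4)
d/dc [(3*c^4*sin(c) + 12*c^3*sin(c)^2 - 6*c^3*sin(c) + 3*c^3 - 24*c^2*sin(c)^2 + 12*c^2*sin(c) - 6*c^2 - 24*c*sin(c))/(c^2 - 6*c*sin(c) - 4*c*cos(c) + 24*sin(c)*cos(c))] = 3*(2*c*(-2*c*sin(c) + 3*c*cos(c) - c + 3*sin(c) + 2*cos(c) - 12*cos(2*c))*(c^3*sin(c) + 4*c^2*sin(c)^2 - 2*c^2*sin(c) + c^2 - 8*c*sin(c)^2 + 4*c*sin(c) - 2*c - 8*sin(c)) + (c^2 - 6*c*sin(c) - 4*c*cos(c) + 12*sin(2*c))*(c^4*cos(c) + 4*c^3*sin(c) + 4*c^3*sin(2*c) - 2*c^3*cos(c) - 6*c^2*sin(c) - 8*c^2*sin(2*c) + 4*c^2*cos(c) - 6*c^2*cos(2*c) + 9*c^2 + 8*c*cos(2*c) - 8*sqrt(2)*c*cos(c + pi/4) - 12*c - 8*sin(c)))/((c - 6*sin(c))^2*(c - 4*cos(c))^2)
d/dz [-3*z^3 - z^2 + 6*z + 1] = -9*z^2 - 2*z + 6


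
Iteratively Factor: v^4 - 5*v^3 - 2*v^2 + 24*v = (v - 4)*(v^3 - v^2 - 6*v) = (v - 4)*(v + 2)*(v^2 - 3*v) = (v - 4)*(v - 3)*(v + 2)*(v)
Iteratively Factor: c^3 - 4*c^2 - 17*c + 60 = (c - 3)*(c^2 - c - 20) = (c - 5)*(c - 3)*(c + 4)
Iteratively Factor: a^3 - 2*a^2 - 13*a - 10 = (a + 1)*(a^2 - 3*a - 10) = (a - 5)*(a + 1)*(a + 2)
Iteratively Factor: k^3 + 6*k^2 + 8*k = (k + 2)*(k^2 + 4*k) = k*(k + 2)*(k + 4)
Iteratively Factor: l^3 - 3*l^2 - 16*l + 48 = (l - 4)*(l^2 + l - 12) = (l - 4)*(l - 3)*(l + 4)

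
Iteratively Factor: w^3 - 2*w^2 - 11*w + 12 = (w - 1)*(w^2 - w - 12) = (w - 4)*(w - 1)*(w + 3)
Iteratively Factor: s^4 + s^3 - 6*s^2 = (s)*(s^3 + s^2 - 6*s) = s*(s - 2)*(s^2 + 3*s) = s*(s - 2)*(s + 3)*(s)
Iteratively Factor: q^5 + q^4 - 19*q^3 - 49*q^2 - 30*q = (q)*(q^4 + q^3 - 19*q^2 - 49*q - 30) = q*(q + 1)*(q^3 - 19*q - 30) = q*(q - 5)*(q + 1)*(q^2 + 5*q + 6) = q*(q - 5)*(q + 1)*(q + 3)*(q + 2)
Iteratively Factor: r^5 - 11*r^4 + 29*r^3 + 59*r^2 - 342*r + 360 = (r - 3)*(r^4 - 8*r^3 + 5*r^2 + 74*r - 120) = (r - 5)*(r - 3)*(r^3 - 3*r^2 - 10*r + 24) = (r - 5)*(r - 3)*(r + 3)*(r^2 - 6*r + 8) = (r - 5)*(r - 3)*(r - 2)*(r + 3)*(r - 4)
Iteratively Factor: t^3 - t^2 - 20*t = (t)*(t^2 - t - 20) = t*(t - 5)*(t + 4)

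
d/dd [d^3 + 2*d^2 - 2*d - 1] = 3*d^2 + 4*d - 2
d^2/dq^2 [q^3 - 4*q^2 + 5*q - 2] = 6*q - 8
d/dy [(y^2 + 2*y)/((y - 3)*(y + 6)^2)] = (-y^3 + 2*y^2 - 30*y - 36)/(y^5 + 12*y^4 + 9*y^3 - 270*y^2 - 324*y + 1944)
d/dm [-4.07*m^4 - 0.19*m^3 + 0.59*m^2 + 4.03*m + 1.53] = -16.28*m^3 - 0.57*m^2 + 1.18*m + 4.03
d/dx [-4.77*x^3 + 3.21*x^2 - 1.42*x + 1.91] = -14.31*x^2 + 6.42*x - 1.42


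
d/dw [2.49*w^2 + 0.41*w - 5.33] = 4.98*w + 0.41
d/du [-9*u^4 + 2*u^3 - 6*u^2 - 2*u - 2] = -36*u^3 + 6*u^2 - 12*u - 2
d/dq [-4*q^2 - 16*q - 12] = -8*q - 16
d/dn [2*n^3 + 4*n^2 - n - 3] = 6*n^2 + 8*n - 1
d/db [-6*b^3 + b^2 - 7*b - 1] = -18*b^2 + 2*b - 7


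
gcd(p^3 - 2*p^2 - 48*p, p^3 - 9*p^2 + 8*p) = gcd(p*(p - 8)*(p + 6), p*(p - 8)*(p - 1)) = p^2 - 8*p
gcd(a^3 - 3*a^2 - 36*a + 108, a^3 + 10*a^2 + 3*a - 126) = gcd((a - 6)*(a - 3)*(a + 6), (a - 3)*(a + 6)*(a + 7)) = a^2 + 3*a - 18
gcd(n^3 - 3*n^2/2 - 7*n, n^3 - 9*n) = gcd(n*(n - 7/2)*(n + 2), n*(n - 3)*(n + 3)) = n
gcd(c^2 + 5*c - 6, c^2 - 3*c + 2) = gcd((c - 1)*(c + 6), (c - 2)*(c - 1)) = c - 1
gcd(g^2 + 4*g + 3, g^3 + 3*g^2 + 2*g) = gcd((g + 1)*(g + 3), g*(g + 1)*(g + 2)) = g + 1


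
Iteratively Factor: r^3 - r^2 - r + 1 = (r - 1)*(r^2 - 1) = (r - 1)*(r + 1)*(r - 1)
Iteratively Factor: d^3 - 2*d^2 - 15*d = (d + 3)*(d^2 - 5*d) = d*(d + 3)*(d - 5)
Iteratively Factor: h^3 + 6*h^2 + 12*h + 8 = (h + 2)*(h^2 + 4*h + 4) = (h + 2)^2*(h + 2)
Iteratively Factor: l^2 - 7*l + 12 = (l - 3)*(l - 4)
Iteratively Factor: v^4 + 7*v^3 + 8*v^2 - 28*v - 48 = (v + 3)*(v^3 + 4*v^2 - 4*v - 16) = (v + 2)*(v + 3)*(v^2 + 2*v - 8) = (v + 2)*(v + 3)*(v + 4)*(v - 2)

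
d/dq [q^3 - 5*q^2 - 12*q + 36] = 3*q^2 - 10*q - 12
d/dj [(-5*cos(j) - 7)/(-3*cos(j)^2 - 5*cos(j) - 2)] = (15*cos(j)^2 + 42*cos(j) + 25)*sin(j)/((cos(j) + 1)^2*(3*cos(j) + 2)^2)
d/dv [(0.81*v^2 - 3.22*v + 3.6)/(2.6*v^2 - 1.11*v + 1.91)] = (7.4729*v^2 - 15.6258*v - 2.1542)/(6.76*v^4 - 5.772*v^3 + 11.1641*v^2 - 4.2402*v + 3.6481)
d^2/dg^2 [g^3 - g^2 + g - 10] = 6*g - 2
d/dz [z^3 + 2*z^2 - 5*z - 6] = 3*z^2 + 4*z - 5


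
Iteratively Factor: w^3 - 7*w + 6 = (w - 1)*(w^2 + w - 6) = (w - 1)*(w + 3)*(w - 2)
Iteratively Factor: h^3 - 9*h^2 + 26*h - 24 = (h - 4)*(h^2 - 5*h + 6) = (h - 4)*(h - 3)*(h - 2)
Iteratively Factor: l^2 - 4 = (l + 2)*(l - 2)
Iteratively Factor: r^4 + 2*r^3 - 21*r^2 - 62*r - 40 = (r + 2)*(r^3 - 21*r - 20) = (r + 2)*(r + 4)*(r^2 - 4*r - 5) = (r - 5)*(r + 2)*(r + 4)*(r + 1)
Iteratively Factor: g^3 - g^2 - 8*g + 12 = (g - 2)*(g^2 + g - 6) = (g - 2)^2*(g + 3)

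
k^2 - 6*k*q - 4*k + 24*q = (k - 4)*(k - 6*q)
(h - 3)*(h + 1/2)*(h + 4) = h^3 + 3*h^2/2 - 23*h/2 - 6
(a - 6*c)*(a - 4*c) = a^2 - 10*a*c + 24*c^2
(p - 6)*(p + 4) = p^2 - 2*p - 24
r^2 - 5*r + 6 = (r - 3)*(r - 2)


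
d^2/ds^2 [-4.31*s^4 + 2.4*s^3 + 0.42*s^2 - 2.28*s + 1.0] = -51.72*s^2 + 14.4*s + 0.84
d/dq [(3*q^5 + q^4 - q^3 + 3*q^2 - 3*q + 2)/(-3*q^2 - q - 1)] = (-27*q^6 - 18*q^5 - 15*q^4 - 2*q^3 - 9*q^2 + 6*q + 5)/(9*q^4 + 6*q^3 + 7*q^2 + 2*q + 1)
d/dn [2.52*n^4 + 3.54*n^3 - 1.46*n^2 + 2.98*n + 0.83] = 10.08*n^3 + 10.62*n^2 - 2.92*n + 2.98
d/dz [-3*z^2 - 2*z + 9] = -6*z - 2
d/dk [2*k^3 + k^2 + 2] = 2*k*(3*k + 1)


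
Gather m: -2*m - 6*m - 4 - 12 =-8*m - 16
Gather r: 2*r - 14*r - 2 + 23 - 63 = -12*r - 42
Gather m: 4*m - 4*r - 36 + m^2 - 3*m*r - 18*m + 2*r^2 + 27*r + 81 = m^2 + m*(-3*r - 14) + 2*r^2 + 23*r + 45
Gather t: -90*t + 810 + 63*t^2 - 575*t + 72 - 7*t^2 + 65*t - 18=56*t^2 - 600*t + 864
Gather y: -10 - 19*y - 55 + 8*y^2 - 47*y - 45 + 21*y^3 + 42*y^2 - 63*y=21*y^3 + 50*y^2 - 129*y - 110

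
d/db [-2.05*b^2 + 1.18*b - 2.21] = 1.18 - 4.1*b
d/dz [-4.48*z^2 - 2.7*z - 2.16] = -8.96*z - 2.7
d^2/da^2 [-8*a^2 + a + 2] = -16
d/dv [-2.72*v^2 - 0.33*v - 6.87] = -5.44*v - 0.33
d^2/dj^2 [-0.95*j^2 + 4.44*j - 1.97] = -1.90000000000000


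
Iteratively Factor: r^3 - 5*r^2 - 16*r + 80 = (r - 4)*(r^2 - r - 20) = (r - 5)*(r - 4)*(r + 4)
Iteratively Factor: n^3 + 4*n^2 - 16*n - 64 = (n + 4)*(n^2 - 16) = (n - 4)*(n + 4)*(n + 4)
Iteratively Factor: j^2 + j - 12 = (j - 3)*(j + 4)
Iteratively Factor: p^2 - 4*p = (p - 4)*(p)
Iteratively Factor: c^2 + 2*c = (c + 2)*(c)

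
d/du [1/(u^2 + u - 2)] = (-2*u - 1)/(u^2 + u - 2)^2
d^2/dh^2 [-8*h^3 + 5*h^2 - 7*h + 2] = 10 - 48*h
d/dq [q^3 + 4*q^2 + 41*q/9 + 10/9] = 3*q^2 + 8*q + 41/9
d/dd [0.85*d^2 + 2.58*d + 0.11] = 1.7*d + 2.58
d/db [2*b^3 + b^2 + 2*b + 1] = 6*b^2 + 2*b + 2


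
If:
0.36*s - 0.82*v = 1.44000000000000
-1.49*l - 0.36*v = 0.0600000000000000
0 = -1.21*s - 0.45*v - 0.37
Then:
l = 0.35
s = 0.30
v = -1.63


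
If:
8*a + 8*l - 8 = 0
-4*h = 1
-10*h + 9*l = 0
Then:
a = 23/18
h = -1/4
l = -5/18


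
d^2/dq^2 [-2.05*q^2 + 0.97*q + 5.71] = -4.10000000000000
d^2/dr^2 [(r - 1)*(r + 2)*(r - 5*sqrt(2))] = 6*r - 10*sqrt(2) + 2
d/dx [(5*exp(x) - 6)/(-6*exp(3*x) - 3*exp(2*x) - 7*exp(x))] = 3*(20*exp(3*x) - 31*exp(2*x) - 12*exp(x) - 14)*exp(-x)/(36*exp(4*x) + 36*exp(3*x) + 93*exp(2*x) + 42*exp(x) + 49)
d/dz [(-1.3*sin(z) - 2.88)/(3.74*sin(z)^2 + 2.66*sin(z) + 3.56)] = (4.862*sin(z)^2 + 21.5424*sin(z) + 3.0328)*cos(z)/(13.9876*sin(z)^4 + 19.8968*sin(z)^3 + 33.7044*sin(z)^2 + 18.9392*sin(z) + 12.6736)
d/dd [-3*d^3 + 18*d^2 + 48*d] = -9*d^2 + 36*d + 48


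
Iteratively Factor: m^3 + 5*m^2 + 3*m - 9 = (m - 1)*(m^2 + 6*m + 9) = (m - 1)*(m + 3)*(m + 3)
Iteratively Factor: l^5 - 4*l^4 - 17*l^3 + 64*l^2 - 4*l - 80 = (l + 4)*(l^4 - 8*l^3 + 15*l^2 + 4*l - 20) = (l - 2)*(l + 4)*(l^3 - 6*l^2 + 3*l + 10) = (l - 5)*(l - 2)*(l + 4)*(l^2 - l - 2) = (l - 5)*(l - 2)*(l + 1)*(l + 4)*(l - 2)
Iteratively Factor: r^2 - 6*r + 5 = (r - 1)*(r - 5)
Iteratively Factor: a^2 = (a)*(a)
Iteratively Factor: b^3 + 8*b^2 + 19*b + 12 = (b + 4)*(b^2 + 4*b + 3) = (b + 1)*(b + 4)*(b + 3)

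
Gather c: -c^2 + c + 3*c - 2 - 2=-c^2 + 4*c - 4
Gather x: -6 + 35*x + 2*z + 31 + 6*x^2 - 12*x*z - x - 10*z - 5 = 6*x^2 + x*(34 - 12*z) - 8*z + 20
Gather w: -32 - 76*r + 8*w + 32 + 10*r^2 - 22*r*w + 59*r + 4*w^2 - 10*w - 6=10*r^2 - 17*r + 4*w^2 + w*(-22*r - 2) - 6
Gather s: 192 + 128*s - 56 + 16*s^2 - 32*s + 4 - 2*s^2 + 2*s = 14*s^2 + 98*s + 140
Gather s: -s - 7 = -s - 7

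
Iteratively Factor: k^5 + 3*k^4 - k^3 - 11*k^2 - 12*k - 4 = (k + 1)*(k^4 + 2*k^3 - 3*k^2 - 8*k - 4) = (k - 2)*(k + 1)*(k^3 + 4*k^2 + 5*k + 2) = (k - 2)*(k + 1)^2*(k^2 + 3*k + 2) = (k - 2)*(k + 1)^3*(k + 2)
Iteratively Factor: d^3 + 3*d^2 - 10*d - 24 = (d + 4)*(d^2 - d - 6) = (d + 2)*(d + 4)*(d - 3)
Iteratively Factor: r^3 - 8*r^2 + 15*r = (r - 3)*(r^2 - 5*r) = (r - 5)*(r - 3)*(r)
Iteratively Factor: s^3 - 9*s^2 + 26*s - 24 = (s - 3)*(s^2 - 6*s + 8) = (s - 4)*(s - 3)*(s - 2)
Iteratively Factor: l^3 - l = (l + 1)*(l^2 - l) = (l - 1)*(l + 1)*(l)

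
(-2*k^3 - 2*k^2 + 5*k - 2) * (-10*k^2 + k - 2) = 20*k^5 + 18*k^4 - 48*k^3 + 29*k^2 - 12*k + 4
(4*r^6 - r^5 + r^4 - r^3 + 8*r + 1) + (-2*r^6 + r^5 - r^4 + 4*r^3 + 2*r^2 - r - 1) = 2*r^6 + 3*r^3 + 2*r^2 + 7*r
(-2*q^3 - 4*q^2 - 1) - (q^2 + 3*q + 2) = -2*q^3 - 5*q^2 - 3*q - 3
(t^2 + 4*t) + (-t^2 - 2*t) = 2*t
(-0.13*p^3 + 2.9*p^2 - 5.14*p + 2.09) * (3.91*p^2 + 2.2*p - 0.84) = -0.5083*p^5 + 11.053*p^4 - 13.6082*p^3 - 5.5721*p^2 + 8.9156*p - 1.7556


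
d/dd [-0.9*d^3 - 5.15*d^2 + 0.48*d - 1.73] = -2.7*d^2 - 10.3*d + 0.48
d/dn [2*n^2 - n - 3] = 4*n - 1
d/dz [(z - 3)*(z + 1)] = 2*z - 2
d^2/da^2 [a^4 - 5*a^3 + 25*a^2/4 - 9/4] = 12*a^2 - 30*a + 25/2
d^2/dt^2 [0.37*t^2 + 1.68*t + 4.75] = 0.740000000000000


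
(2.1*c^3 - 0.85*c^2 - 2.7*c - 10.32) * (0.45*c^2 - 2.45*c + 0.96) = 0.945*c^5 - 5.5275*c^4 + 2.8835*c^3 + 1.155*c^2 + 22.692*c - 9.9072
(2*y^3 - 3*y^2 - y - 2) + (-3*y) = 2*y^3 - 3*y^2 - 4*y - 2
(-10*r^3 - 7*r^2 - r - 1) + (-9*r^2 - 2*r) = -10*r^3 - 16*r^2 - 3*r - 1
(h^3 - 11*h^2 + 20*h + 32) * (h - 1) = h^4 - 12*h^3 + 31*h^2 + 12*h - 32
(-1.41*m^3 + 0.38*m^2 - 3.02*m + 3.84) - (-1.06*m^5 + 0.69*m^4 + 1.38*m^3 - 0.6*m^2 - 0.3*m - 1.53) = 1.06*m^5 - 0.69*m^4 - 2.79*m^3 + 0.98*m^2 - 2.72*m + 5.37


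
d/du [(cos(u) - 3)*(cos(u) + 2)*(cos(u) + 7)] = (-3*cos(u)^2 - 12*cos(u) + 13)*sin(u)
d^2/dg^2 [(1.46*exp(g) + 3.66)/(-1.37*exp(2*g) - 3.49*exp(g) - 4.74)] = (-2.740274*exp(4*g) - 20.497118*exp(3*g) + 4.38701399999997*exp(2*g) + 74.642262*exp(g) + 27.74322)*exp(g)/(2.571353*exp(6*g) + 19.651143*exp(5*g) + 76.749729*exp(4*g) + 178.488721*exp(3*g) + 265.542858*exp(2*g) + 235.235772*exp(g) + 106.496424)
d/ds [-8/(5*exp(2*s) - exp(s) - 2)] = (80*exp(s) - 8)*exp(s)/(-5*exp(2*s) + exp(s) + 2)^2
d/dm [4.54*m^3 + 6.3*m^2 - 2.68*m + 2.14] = 13.62*m^2 + 12.6*m - 2.68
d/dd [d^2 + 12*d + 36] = 2*d + 12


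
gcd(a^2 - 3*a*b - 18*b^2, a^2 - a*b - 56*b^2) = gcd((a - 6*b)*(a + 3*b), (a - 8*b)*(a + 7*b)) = 1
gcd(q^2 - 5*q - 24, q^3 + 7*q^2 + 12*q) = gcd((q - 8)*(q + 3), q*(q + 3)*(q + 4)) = q + 3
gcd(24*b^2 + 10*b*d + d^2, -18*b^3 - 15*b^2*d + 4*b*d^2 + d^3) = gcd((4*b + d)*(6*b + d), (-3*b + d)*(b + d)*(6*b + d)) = 6*b + d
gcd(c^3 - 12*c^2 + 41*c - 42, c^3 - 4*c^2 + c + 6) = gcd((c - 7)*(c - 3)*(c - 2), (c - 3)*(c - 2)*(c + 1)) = c^2 - 5*c + 6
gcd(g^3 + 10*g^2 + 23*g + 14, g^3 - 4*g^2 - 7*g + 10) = g + 2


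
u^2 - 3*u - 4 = (u - 4)*(u + 1)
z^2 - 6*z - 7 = (z - 7)*(z + 1)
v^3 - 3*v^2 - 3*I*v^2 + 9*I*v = v*(v - 3)*(v - 3*I)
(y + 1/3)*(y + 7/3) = y^2 + 8*y/3 + 7/9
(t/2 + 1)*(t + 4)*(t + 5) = t^3/2 + 11*t^2/2 + 19*t + 20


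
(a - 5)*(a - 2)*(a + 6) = a^3 - a^2 - 32*a + 60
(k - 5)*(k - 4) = k^2 - 9*k + 20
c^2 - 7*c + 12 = (c - 4)*(c - 3)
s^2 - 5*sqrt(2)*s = s*(s - 5*sqrt(2))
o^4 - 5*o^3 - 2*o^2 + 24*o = o*(o - 4)*(o - 3)*(o + 2)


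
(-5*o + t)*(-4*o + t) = 20*o^2 - 9*o*t + t^2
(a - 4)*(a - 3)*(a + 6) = a^3 - a^2 - 30*a + 72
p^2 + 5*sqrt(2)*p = p*(p + 5*sqrt(2))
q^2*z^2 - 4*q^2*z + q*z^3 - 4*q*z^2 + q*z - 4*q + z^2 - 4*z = (q + z)*(z - 4)*(q*z + 1)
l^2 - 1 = (l - 1)*(l + 1)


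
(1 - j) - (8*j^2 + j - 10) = -8*j^2 - 2*j + 11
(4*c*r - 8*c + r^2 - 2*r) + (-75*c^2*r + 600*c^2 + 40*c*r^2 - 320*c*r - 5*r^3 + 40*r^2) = -75*c^2*r + 600*c^2 + 40*c*r^2 - 316*c*r - 8*c - 5*r^3 + 41*r^2 - 2*r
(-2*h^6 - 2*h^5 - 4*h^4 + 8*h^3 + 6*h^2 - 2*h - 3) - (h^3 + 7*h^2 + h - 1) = -2*h^6 - 2*h^5 - 4*h^4 + 7*h^3 - h^2 - 3*h - 2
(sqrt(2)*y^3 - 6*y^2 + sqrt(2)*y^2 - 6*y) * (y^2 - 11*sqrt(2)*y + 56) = sqrt(2)*y^5 - 28*y^4 + sqrt(2)*y^4 - 28*y^3 + 122*sqrt(2)*y^3 - 336*y^2 + 122*sqrt(2)*y^2 - 336*y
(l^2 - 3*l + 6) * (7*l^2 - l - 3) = 7*l^4 - 22*l^3 + 42*l^2 + 3*l - 18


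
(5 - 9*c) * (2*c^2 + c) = -18*c^3 + c^2 + 5*c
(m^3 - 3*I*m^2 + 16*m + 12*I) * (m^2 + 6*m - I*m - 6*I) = m^5 + 6*m^4 - 4*I*m^4 + 13*m^3 - 24*I*m^3 + 78*m^2 - 4*I*m^2 + 12*m - 24*I*m + 72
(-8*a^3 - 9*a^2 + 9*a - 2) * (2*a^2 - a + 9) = -16*a^5 - 10*a^4 - 45*a^3 - 94*a^2 + 83*a - 18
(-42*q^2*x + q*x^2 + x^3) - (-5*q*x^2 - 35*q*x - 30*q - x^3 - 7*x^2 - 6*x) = -42*q^2*x + 6*q*x^2 + 35*q*x + 30*q + 2*x^3 + 7*x^2 + 6*x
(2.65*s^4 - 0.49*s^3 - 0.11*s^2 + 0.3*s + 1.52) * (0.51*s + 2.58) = 1.3515*s^5 + 6.5871*s^4 - 1.3203*s^3 - 0.1308*s^2 + 1.5492*s + 3.9216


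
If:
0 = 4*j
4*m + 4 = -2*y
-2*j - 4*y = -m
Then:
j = 0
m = -8/9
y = -2/9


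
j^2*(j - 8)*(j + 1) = j^4 - 7*j^3 - 8*j^2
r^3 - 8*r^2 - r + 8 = (r - 8)*(r - 1)*(r + 1)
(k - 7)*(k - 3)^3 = k^4 - 16*k^3 + 90*k^2 - 216*k + 189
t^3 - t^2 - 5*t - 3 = (t - 3)*(t + 1)^2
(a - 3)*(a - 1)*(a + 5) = a^3 + a^2 - 17*a + 15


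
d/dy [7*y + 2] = 7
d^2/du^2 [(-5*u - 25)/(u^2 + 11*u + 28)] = 10*(-(u + 5)*(2*u + 11)^2 + (3*u + 16)*(u^2 + 11*u + 28))/(u^2 + 11*u + 28)^3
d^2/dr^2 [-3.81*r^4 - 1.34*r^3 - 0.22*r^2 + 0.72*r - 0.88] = -45.72*r^2 - 8.04*r - 0.44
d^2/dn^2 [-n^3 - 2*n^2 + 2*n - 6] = -6*n - 4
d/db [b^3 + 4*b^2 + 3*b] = 3*b^2 + 8*b + 3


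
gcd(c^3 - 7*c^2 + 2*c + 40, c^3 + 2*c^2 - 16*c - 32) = c^2 - 2*c - 8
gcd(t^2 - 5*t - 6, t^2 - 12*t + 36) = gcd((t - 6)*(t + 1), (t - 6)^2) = t - 6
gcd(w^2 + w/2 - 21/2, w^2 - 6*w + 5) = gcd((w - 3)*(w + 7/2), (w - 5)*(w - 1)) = 1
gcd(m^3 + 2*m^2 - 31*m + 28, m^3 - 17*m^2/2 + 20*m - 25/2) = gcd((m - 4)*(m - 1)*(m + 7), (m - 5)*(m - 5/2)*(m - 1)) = m - 1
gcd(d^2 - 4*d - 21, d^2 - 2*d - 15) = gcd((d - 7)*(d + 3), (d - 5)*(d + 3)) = d + 3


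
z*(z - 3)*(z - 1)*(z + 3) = z^4 - z^3 - 9*z^2 + 9*z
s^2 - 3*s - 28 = (s - 7)*(s + 4)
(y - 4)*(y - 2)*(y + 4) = y^3 - 2*y^2 - 16*y + 32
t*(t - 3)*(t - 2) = t^3 - 5*t^2 + 6*t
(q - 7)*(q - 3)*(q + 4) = q^3 - 6*q^2 - 19*q + 84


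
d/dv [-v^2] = -2*v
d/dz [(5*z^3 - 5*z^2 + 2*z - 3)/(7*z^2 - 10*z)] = (35*z^4 - 100*z^3 + 36*z^2 + 42*z - 30)/(z^2*(49*z^2 - 140*z + 100))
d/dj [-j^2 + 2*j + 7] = 2 - 2*j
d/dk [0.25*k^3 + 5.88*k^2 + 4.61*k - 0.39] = 0.75*k^2 + 11.76*k + 4.61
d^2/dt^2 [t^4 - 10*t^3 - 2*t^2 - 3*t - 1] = 12*t^2 - 60*t - 4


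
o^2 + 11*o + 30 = (o + 5)*(o + 6)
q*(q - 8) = q^2 - 8*q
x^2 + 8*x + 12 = (x + 2)*(x + 6)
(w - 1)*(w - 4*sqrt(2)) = w^2 - 4*sqrt(2)*w - w + 4*sqrt(2)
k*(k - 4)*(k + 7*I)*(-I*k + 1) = -I*k^4 + 8*k^3 + 4*I*k^3 - 32*k^2 + 7*I*k^2 - 28*I*k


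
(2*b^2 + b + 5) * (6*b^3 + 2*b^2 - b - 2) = 12*b^5 + 10*b^4 + 30*b^3 + 5*b^2 - 7*b - 10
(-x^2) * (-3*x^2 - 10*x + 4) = 3*x^4 + 10*x^3 - 4*x^2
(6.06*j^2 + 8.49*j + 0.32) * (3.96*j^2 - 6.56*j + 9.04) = 23.9976*j^4 - 6.13319999999999*j^3 + 0.355199999999996*j^2 + 74.6504*j + 2.8928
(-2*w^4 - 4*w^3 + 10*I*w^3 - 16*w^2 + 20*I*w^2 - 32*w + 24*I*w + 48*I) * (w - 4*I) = -2*w^5 - 4*w^4 + 18*I*w^4 + 24*w^3 + 36*I*w^3 + 48*w^2 + 88*I*w^2 + 96*w + 176*I*w + 192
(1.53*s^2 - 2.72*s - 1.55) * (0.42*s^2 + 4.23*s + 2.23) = 0.6426*s^4 + 5.3295*s^3 - 8.7447*s^2 - 12.6221*s - 3.4565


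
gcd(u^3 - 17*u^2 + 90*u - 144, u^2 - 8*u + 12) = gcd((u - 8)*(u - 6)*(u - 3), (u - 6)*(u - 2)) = u - 6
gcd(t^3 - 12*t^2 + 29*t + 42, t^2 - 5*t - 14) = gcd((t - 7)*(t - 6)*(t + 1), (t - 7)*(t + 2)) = t - 7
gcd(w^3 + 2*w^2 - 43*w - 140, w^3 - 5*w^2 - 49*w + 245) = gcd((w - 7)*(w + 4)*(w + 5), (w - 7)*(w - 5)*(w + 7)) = w - 7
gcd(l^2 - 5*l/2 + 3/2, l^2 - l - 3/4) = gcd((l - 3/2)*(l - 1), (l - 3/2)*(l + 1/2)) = l - 3/2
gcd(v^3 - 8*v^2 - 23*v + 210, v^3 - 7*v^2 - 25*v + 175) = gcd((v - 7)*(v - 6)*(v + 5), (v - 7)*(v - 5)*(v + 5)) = v^2 - 2*v - 35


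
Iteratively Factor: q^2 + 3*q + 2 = (q + 1)*(q + 2)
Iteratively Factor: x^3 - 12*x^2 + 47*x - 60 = (x - 4)*(x^2 - 8*x + 15) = (x - 4)*(x - 3)*(x - 5)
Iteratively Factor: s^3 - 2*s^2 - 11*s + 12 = (s - 1)*(s^2 - s - 12) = (s - 4)*(s - 1)*(s + 3)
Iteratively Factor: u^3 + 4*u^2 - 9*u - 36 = (u - 3)*(u^2 + 7*u + 12) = (u - 3)*(u + 3)*(u + 4)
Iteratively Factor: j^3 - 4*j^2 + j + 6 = (j - 2)*(j^2 - 2*j - 3) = (j - 2)*(j + 1)*(j - 3)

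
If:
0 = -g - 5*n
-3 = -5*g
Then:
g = 3/5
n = -3/25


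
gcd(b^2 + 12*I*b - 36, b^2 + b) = 1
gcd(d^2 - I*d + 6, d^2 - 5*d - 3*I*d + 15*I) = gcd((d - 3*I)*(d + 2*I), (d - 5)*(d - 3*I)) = d - 3*I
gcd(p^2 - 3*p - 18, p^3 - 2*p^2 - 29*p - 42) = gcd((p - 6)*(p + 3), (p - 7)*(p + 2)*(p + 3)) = p + 3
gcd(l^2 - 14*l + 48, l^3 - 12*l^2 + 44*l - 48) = l - 6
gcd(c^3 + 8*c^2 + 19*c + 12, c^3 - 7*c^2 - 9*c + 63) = c + 3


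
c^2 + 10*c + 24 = (c + 4)*(c + 6)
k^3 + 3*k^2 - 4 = (k - 1)*(k + 2)^2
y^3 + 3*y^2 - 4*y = y*(y - 1)*(y + 4)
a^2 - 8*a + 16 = (a - 4)^2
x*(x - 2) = x^2 - 2*x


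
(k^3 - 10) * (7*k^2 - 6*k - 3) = 7*k^5 - 6*k^4 - 3*k^3 - 70*k^2 + 60*k + 30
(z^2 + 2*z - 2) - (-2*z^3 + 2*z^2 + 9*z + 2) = 2*z^3 - z^2 - 7*z - 4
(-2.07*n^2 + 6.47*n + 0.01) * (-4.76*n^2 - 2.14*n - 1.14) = 9.8532*n^4 - 26.3674*n^3 - 11.5336*n^2 - 7.3972*n - 0.0114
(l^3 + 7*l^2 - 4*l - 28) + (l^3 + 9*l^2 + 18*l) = 2*l^3 + 16*l^2 + 14*l - 28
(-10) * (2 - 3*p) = 30*p - 20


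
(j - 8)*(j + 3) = j^2 - 5*j - 24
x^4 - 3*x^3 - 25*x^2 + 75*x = x*(x - 5)*(x - 3)*(x + 5)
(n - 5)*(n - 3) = n^2 - 8*n + 15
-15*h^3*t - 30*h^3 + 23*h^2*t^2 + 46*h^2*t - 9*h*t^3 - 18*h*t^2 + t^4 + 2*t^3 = (-5*h + t)*(-3*h + t)*(-h + t)*(t + 2)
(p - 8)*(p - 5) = p^2 - 13*p + 40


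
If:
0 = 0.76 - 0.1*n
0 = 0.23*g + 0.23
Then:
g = -1.00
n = 7.60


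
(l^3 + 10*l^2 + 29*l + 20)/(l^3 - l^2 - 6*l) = (l^3 + 10*l^2 + 29*l + 20)/(l*(l^2 - l - 6))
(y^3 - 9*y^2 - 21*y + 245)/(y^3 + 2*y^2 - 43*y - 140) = (y - 7)/(y + 4)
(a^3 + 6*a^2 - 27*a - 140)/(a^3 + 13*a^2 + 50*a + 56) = (a - 5)/(a + 2)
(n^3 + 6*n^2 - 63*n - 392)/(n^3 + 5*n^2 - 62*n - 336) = (n + 7)/(n + 6)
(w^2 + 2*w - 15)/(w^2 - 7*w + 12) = (w + 5)/(w - 4)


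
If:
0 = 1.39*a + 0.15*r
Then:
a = -0.107913669064748*r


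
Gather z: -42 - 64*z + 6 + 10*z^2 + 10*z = 10*z^2 - 54*z - 36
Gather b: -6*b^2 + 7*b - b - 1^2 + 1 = -6*b^2 + 6*b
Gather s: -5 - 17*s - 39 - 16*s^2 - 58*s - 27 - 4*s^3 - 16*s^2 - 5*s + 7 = -4*s^3 - 32*s^2 - 80*s - 64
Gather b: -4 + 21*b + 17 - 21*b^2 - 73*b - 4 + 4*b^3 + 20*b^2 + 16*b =4*b^3 - b^2 - 36*b + 9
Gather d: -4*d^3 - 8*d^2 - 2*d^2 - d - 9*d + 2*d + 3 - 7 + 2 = -4*d^3 - 10*d^2 - 8*d - 2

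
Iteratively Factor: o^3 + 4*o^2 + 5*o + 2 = (o + 2)*(o^2 + 2*o + 1) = (o + 1)*(o + 2)*(o + 1)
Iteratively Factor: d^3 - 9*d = (d + 3)*(d^2 - 3*d) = (d - 3)*(d + 3)*(d)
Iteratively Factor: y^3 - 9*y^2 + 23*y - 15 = (y - 1)*(y^2 - 8*y + 15) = (y - 5)*(y - 1)*(y - 3)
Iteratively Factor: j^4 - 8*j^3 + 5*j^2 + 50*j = (j - 5)*(j^3 - 3*j^2 - 10*j) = (j - 5)^2*(j^2 + 2*j) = (j - 5)^2*(j + 2)*(j)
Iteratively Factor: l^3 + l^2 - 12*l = (l + 4)*(l^2 - 3*l) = (l - 3)*(l + 4)*(l)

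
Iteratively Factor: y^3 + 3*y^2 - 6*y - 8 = (y + 1)*(y^2 + 2*y - 8) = (y - 2)*(y + 1)*(y + 4)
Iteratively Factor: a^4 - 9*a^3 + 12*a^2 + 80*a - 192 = (a - 4)*(a^3 - 5*a^2 - 8*a + 48) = (a - 4)^2*(a^2 - a - 12) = (a - 4)^3*(a + 3)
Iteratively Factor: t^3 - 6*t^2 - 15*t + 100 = (t + 4)*(t^2 - 10*t + 25) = (t - 5)*(t + 4)*(t - 5)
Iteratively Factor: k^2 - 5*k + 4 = (k - 4)*(k - 1)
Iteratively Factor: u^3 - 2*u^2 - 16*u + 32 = (u - 4)*(u^2 + 2*u - 8) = (u - 4)*(u - 2)*(u + 4)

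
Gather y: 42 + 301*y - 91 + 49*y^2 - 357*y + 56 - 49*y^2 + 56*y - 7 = 0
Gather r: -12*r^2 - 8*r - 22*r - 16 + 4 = -12*r^2 - 30*r - 12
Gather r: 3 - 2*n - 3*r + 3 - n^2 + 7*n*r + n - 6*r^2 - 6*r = -n^2 - n - 6*r^2 + r*(7*n - 9) + 6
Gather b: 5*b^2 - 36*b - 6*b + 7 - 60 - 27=5*b^2 - 42*b - 80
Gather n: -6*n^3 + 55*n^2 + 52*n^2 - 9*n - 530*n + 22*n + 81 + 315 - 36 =-6*n^3 + 107*n^2 - 517*n + 360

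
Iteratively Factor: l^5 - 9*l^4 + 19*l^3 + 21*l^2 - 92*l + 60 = (l - 2)*(l^4 - 7*l^3 + 5*l^2 + 31*l - 30) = (l - 3)*(l - 2)*(l^3 - 4*l^2 - 7*l + 10) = (l - 5)*(l - 3)*(l - 2)*(l^2 + l - 2) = (l - 5)*(l - 3)*(l - 2)*(l + 2)*(l - 1)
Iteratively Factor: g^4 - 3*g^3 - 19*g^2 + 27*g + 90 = (g - 5)*(g^3 + 2*g^2 - 9*g - 18) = (g - 5)*(g + 3)*(g^2 - g - 6) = (g - 5)*(g - 3)*(g + 3)*(g + 2)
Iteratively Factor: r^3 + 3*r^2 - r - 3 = (r + 1)*(r^2 + 2*r - 3) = (r + 1)*(r + 3)*(r - 1)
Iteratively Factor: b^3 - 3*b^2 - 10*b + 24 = (b + 3)*(b^2 - 6*b + 8) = (b - 2)*(b + 3)*(b - 4)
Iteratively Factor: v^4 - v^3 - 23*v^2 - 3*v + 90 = (v + 3)*(v^3 - 4*v^2 - 11*v + 30) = (v + 3)^2*(v^2 - 7*v + 10) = (v - 5)*(v + 3)^2*(v - 2)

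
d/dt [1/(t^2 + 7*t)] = (-2*t - 7)/(t^2*(t + 7)^2)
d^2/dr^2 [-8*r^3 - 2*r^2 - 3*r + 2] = -48*r - 4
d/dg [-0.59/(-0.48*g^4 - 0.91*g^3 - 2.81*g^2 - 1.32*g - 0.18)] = (-1.1328*g^3 - 1.6107*g^2 - 3.3158*g - 0.7788)/(0.48*g^4 + 0.91*g^3 + 2.81*g^2 + 1.32*g + 0.18)^2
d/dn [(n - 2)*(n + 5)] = 2*n + 3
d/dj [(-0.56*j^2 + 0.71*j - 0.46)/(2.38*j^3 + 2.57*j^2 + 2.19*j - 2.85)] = (1.3328*j^4 - 3.3796*j^3 + 0.233300000000001*j^2 + 5.5564*j - 1.0161)/(5.6644*j^6 + 12.2332*j^5 + 17.0293*j^4 - 2.3094*j^3 - 9.8529*j^2 - 12.483*j + 8.1225)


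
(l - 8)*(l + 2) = l^2 - 6*l - 16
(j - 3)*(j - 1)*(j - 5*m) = j^3 - 5*j^2*m - 4*j^2 + 20*j*m + 3*j - 15*m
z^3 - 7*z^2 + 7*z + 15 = (z - 5)*(z - 3)*(z + 1)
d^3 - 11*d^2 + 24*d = d*(d - 8)*(d - 3)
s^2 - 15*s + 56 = (s - 8)*(s - 7)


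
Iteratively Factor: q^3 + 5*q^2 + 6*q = (q + 3)*(q^2 + 2*q) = q*(q + 3)*(q + 2)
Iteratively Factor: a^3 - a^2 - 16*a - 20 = (a + 2)*(a^2 - 3*a - 10) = (a - 5)*(a + 2)*(a + 2)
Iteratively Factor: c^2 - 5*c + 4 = (c - 4)*(c - 1)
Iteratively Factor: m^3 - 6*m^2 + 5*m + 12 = (m + 1)*(m^2 - 7*m + 12) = (m - 4)*(m + 1)*(m - 3)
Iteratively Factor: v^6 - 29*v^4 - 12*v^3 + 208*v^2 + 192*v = (v + 1)*(v^5 - v^4 - 28*v^3 + 16*v^2 + 192*v) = v*(v + 1)*(v^4 - v^3 - 28*v^2 + 16*v + 192) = v*(v - 4)*(v + 1)*(v^3 + 3*v^2 - 16*v - 48) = v*(v - 4)*(v + 1)*(v + 4)*(v^2 - v - 12) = v*(v - 4)*(v + 1)*(v + 3)*(v + 4)*(v - 4)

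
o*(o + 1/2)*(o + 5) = o^3 + 11*o^2/2 + 5*o/2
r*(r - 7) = r^2 - 7*r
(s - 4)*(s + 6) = s^2 + 2*s - 24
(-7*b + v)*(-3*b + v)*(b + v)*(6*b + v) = 126*b^4 + 87*b^3*v - 43*b^2*v^2 - 3*b*v^3 + v^4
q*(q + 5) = q^2 + 5*q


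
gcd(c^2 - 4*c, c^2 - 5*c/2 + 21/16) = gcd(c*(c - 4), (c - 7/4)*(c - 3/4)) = 1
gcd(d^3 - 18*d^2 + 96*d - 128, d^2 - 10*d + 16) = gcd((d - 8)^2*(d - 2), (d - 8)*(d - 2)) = d^2 - 10*d + 16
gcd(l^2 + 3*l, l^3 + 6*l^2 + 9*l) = l^2 + 3*l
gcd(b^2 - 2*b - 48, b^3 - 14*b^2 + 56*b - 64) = b - 8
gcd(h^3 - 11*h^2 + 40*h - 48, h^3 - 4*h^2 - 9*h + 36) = h^2 - 7*h + 12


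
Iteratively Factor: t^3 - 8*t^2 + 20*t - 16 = (t - 2)*(t^2 - 6*t + 8) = (t - 2)^2*(t - 4)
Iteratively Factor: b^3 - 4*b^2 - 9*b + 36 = (b + 3)*(b^2 - 7*b + 12) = (b - 3)*(b + 3)*(b - 4)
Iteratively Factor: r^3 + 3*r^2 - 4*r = (r + 4)*(r^2 - r) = r*(r + 4)*(r - 1)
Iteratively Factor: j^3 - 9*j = (j - 3)*(j^2 + 3*j) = (j - 3)*(j + 3)*(j)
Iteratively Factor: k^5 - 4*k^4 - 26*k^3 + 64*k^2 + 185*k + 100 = (k - 5)*(k^4 + k^3 - 21*k^2 - 41*k - 20) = (k - 5)*(k + 1)*(k^3 - 21*k - 20) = (k - 5)*(k + 1)*(k + 4)*(k^2 - 4*k - 5) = (k - 5)^2*(k + 1)*(k + 4)*(k + 1)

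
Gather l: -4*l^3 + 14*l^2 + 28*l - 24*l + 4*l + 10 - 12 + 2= -4*l^3 + 14*l^2 + 8*l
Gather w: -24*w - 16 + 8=-24*w - 8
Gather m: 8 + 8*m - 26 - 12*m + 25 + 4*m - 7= 0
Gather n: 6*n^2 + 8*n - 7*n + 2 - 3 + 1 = 6*n^2 + n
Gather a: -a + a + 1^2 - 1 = 0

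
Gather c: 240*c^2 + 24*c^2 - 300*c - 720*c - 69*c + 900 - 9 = 264*c^2 - 1089*c + 891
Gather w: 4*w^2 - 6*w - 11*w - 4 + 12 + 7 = 4*w^2 - 17*w + 15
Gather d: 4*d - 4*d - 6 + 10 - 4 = 0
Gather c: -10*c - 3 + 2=-10*c - 1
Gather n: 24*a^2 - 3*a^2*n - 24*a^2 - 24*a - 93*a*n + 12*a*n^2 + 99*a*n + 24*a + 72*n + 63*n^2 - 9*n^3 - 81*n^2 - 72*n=-9*n^3 + n^2*(12*a - 18) + n*(-3*a^2 + 6*a)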